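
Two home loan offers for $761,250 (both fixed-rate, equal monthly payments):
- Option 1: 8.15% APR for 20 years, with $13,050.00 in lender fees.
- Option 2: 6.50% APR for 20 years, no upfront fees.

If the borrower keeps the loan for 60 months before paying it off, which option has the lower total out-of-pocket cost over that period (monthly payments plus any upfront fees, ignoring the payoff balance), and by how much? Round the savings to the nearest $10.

Option 2 by $58,830

Option 1: monthly rate = 8.15%/12 = 0.0067917; payment = 761,250 × 0.0067917 / (1 − (1+0.0067917)^−240) = $6,438.65.
Option 2: monthly rate = 6.5%/12 = 0.0054167; payment = 761,250 × 0.0054167 / (1 − (1+0.0054167)^−240) = $5,675.68.
Over 60 months: Option 1 costs 60 × $6,438.65 + $13,050.00 = $399,369.00; Option 2 costs 60 × $5,675.68 = $340,540.80.
Option 2 is cheaper by $399,369.00 − $340,540.80 = $58,828.20.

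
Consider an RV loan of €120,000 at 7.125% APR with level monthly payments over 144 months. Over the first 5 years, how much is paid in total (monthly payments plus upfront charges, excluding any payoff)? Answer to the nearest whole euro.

Monthly rate = 7.125%/12 = 0.0059375; payment = 120,000 × 0.0059375 / (1 − (1+0.0059375)^−144) = €1,242.07.
Total outlay = 60 × €1,242.07 = €74,524.20.

€74,524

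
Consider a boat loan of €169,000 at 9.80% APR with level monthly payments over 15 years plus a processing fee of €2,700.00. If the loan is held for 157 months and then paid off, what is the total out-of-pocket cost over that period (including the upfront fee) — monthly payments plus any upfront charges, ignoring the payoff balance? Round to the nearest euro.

€284,587

At 9.80% the monthly rate is 0.0081667, so the payment is 169,000 × 0.0081667 / (1 − 1.0081667^−180) = €1,795.46.
Total outlay = 157 × €1,795.46 + €2,700.00 = €284,587.22.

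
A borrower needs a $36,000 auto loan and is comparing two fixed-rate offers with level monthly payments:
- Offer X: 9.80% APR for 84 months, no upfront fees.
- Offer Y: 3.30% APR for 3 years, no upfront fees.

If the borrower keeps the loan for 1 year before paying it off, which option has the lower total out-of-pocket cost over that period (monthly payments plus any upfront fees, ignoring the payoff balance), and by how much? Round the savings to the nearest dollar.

Offer X by $5,493

Offer X: monthly rate = 9.8%/12 = 0.0081667; payment = 36,000 × 0.0081667 / (1 − (1+0.0081667)^−84) = $593.93.
Offer Y: at 3.30% the monthly rate is 0.0027500, so the payment is 36,000 × 0.0027500 / (1 − 1.0027500^−36) = $1,051.69.
Over 12 months: Offer X costs 12 × $593.93 = $7,127.16; Offer Y costs 12 × $1,051.69 = $12,620.28.
Offer X is cheaper by $12,620.28 − $7,127.16 = $5,493.12.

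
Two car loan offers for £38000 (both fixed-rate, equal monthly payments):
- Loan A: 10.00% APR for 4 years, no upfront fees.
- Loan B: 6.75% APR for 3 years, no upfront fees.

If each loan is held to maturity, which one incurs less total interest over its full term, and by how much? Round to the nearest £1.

Loan B by £4,178

Loan A: monthly rate = 10%/12 = 0.0083333; payment = 38,000 × 0.0083333 / (1 − (1+0.0083333)^−48) = £963.78.
Total interest on Loan A = 48 × £963.78 − £38,000 = £8,261.44.
Loan B: monthly rate = 6.75%/12 = 0.0056250; payment = 38,000 × 0.0056250 / (1 − (1+0.0056250)^−36) = £1,168.99.
Total interest on Loan B = 36 × £1,168.99 − £38,000 = £4,083.64.
Loan B is lower by £4,177.80.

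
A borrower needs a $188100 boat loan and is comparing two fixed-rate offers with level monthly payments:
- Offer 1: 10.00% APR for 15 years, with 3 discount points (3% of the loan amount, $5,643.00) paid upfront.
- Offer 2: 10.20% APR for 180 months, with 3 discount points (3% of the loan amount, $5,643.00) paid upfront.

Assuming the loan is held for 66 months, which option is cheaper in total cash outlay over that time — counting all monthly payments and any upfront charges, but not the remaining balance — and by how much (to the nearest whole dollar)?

Offer 1 by $1,523

Offer 1: at 10.00% the monthly rate is 0.0083333, so the payment is 188,100 × 0.0083333 / (1 − 1.0083333^−180) = $2,021.33.
Offer 2: at 10.20% the monthly rate is 0.0085000, so the payment is 188,100 × 0.0085000 / (1 − 1.0085000^−180) = $2,044.41.
Over 66 months: Offer 1 costs 66 × $2,021.33 + $5,643.00 = $139,050.78; Offer 2 costs 66 × $2,044.41 + $5,643.00 = $140,574.06.
Offer 1 is cheaper by $140,574.06 − $139,050.78 = $1,523.28.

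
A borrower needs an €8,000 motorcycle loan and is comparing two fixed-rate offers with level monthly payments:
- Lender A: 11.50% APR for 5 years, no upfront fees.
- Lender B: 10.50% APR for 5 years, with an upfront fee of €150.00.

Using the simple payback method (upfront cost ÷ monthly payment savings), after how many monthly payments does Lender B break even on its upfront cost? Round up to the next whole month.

Lender A: monthly rate = 11.5%/12 = 0.0095833; payment = 8,000 × 0.0095833 / (1 − (1+0.0095833)^−60) = €175.94.
Lender B: monthly rate = 10.5%/12 = 0.0087500; payment = 8,000 × 0.0087500 / (1 − (1+0.0087500)^−60) = €171.95.
Monthly savings = €175.94 − €171.95 = €3.99.
Break-even = €150.00 / €3.99 = 37.59 → 38 months.

38 months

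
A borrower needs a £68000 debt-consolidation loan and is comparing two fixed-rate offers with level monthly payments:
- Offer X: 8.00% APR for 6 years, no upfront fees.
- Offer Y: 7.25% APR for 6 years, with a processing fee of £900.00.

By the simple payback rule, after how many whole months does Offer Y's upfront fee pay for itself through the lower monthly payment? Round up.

Offer X: monthly rate = 8%/12 = 0.0066667; payment = 68,000 × 0.0066667 / (1 − (1+0.0066667)^−72) = £1,192.26.
Offer Y: monthly rate = 7.25%/12 = 0.0060417; payment = 68,000 × 0.0060417 / (1 − (1+0.0060417)^−72) = £1,167.51.
Monthly savings = £1,192.26 − £1,167.51 = £24.75.
Break-even = £900.00 / £24.75 = 36.36 → 37 months.

37 months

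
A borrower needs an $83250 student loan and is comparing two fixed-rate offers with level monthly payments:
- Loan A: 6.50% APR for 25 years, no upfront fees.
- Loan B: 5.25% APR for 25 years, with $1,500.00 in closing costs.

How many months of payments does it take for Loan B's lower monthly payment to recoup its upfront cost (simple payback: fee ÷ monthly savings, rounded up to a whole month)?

24 months

Loan A: monthly rate = 6.5%/12 = 0.0054167; payment = 83,250 × 0.0054167 / (1 − (1+0.0054167)^−300) = $562.11.
Loan B: monthly rate = 5.25%/12 = 0.0043750; payment = 83,250 × 0.0043750 / (1 − (1+0.0043750)^−300) = $498.87.
Monthly savings = $562.11 − $498.87 = $63.24.
Break-even = $1,500.00 / $63.24 = 23.72 → 24 months.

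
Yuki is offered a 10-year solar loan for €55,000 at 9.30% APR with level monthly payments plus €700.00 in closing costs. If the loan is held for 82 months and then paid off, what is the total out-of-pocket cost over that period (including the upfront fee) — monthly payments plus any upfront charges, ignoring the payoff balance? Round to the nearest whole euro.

€58,566

Monthly rate = 9.3%/12 = 0.0077500; payment = 55,000 × 0.0077500 / (1 − (1+0.0077500)^−120) = €705.68.
Total outlay = 82 × €705.68 + €700.00 = €58,565.76.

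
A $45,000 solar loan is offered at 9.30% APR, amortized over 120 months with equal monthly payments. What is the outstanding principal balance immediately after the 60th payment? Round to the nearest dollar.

With monthly rate i = 9.3%/12 = 0.0077500, the balance after k of n payments is P · [(1+i)^n − (1+i)^k] / [(1+i)^n − 1].
(1+0.0077500)^120 = 2.52543863 and (1+0.0077500)^60 = 1.58916287, so the balance is 45,000 × (2.52543863 − 1.58916287) / (2.52543863 − 1) = $27,619.87.

$27,620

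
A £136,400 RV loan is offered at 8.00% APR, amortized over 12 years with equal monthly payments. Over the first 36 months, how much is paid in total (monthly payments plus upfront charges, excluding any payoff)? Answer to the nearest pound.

£53,153

At 8.00% the monthly rate is 0.0066667, so the payment is 136,400 × 0.0066667 / (1 − 1.0066667^−144) = £1,476.47.
Total outlay = 36 × £1,476.47 = £53,152.92.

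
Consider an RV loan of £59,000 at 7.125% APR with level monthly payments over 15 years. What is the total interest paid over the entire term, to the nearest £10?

Monthly rate = 7.125%/12 = 0.0059375; payment = 59,000 × 0.0059375 / (1 − (1+0.0059375)^−180) = £534.44.
Total paid = 180 × £534.44 = £96,199.20; interest = £96,199.20 − £59,000 = £37,199.20.

£37,200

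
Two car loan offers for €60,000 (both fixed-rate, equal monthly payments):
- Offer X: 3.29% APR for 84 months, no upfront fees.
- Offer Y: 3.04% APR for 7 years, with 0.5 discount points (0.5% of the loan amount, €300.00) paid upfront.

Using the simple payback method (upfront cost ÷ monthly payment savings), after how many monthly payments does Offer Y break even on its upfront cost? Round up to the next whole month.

Offer X: monthly rate = 3.29%/12 = 0.0027417; payment = 60,000 × 0.0027417 / (1 − (1+0.0027417)^−84) = €800.66.
Offer Y: at 3.04% the monthly rate is 0.0025333, so the payment is 60,000 × 0.0025333 / (1 − 1.0025333^−84) = €793.88.
Monthly savings = €800.66 − €793.88 = €6.78.
Break-even = €300.00 / €6.78 = 44.25 → 45 months.

45 months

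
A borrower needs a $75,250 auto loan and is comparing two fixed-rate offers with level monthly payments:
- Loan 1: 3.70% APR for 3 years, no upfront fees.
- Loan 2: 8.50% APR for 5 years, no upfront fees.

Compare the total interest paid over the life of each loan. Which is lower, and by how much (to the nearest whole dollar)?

Loan 1 by $13,013

Loan 1: monthly rate = 3.7%/12 = 0.0030833; payment = 75,250 × 0.0030833 / (1 − (1+0.0030833)^−36) = $2,211.65.
Total interest on Loan 1 = 36 × $2,211.65 − $75,250 = $4,369.40.
Loan 2: monthly rate = 8.5%/12 = 0.0070833; payment = 75,250 × 0.0070833 / (1 − (1+0.0070833)^−60) = $1,543.87.
Total interest on Loan 2 = 60 × $1,543.87 − $75,250 = $17,382.20.
Loan 1 is lower by $13,012.80.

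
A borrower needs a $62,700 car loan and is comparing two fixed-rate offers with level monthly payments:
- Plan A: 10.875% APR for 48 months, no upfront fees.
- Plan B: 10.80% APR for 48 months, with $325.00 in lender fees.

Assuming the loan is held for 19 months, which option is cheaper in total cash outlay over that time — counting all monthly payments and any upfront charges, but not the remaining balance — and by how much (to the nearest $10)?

Plan A: at 10.875% the monthly rate is 0.0090625, so the payment is 62,700 × 0.0090625 / (1 − 1.0090625^−48) = $1,616.71.
Plan B: at 10.80% the monthly rate is 0.0090000, so the payment is 62,700 × 0.0090000 / (1 − 1.0090000^−48) = $1,614.43.
Over 19 months: Plan A costs 19 × $1,616.71 = $30,717.49; Plan B costs 19 × $1,614.43 + $325.00 = $30,999.17.
Plan A is cheaper by $30,999.17 − $30,717.49 = $281.68.

Plan A by $280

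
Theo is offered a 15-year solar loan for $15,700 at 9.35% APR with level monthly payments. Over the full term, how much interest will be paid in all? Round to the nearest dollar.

$13,555

At 9.35% the monthly rate is 0.0077917, so the payment is 15,700 × 0.0077917 / (1 − 1.0077917^−180) = $162.53.
Total paid = 180 × $162.53 = $29,255.40; interest = $29,255.40 − $15,700 = $13,555.40.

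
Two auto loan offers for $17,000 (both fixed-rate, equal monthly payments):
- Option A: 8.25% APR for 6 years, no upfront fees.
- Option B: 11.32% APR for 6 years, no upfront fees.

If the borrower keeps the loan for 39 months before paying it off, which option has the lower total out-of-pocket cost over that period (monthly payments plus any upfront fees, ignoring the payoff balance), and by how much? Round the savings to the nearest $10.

Option A by $1,020

Option A: monthly rate = 8.25%/12 = 0.0068750; payment = 17,000 × 0.0068750 / (1 − (1+0.0068750)^−72) = $300.14.
Option B: monthly rate = 11.32%/12 = 0.0094333; payment = 17,000 × 0.0094333 / (1 − (1+0.0094333)^−72) = $326.37.
Over 39 months: Option A costs 39 × $300.14 = $11,705.46; Option B costs 39 × $326.37 = $12,728.43.
Option A is cheaper by $12,728.43 − $11,705.46 = $1,022.97.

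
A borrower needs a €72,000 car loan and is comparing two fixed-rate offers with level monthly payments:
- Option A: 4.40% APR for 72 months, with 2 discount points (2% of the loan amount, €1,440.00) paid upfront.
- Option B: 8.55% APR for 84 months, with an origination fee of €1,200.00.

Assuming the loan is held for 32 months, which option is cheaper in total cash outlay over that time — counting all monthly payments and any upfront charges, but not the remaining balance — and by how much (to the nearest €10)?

Option A: monthly rate = 4.4%/12 = 0.0036667; payment = 72,000 × 0.0036667 / (1 − (1+0.0036667)^−72) = €1,139.62.
Option B: at 8.55% the monthly rate is 0.0071250, so the payment is 72,000 × 0.0071250 / (1 − 1.0071250^−84) = €1,142.04.
Over 32 months: Option A costs 32 × €1,139.62 + €1,440.00 = €37,907.84; Option B costs 32 × €1,142.04 + €1,200.00 = €37,745.28.
Option B is cheaper by €37,907.84 − €37,745.28 = €162.56.

Option B by €160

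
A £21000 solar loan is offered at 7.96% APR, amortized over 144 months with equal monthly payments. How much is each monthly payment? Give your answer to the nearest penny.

£226.85

Monthly rate = 7.96%/12 = 0.0066333; payment = 21,000 × 0.0066333 / (1 − (1+0.0066333)^−144) = £226.85.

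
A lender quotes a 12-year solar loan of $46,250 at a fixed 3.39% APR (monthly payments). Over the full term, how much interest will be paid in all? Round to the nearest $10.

Monthly rate = 3.39%/12 = 0.0028250; payment = 46,250 × 0.0028250 / (1 − (1+0.0028250)^−144) = $391.37.
Total paid = 144 × $391.37 = $56,357.28; interest = $56,357.28 − $46,250 = $10,107.28.

$10,110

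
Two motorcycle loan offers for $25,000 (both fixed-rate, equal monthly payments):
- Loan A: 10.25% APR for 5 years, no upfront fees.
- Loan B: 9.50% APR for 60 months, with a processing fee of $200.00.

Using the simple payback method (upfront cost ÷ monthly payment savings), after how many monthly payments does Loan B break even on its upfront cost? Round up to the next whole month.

22 months

Loan A: at 10.25% the monthly rate is 0.0085417, so the payment is 25,000 × 0.0085417 / (1 − 1.0085417^−60) = $534.26.
Loan B: at 9.50% the monthly rate is 0.0079167, so the payment is 25,000 × 0.0079167 / (1 − 1.0079167^−60) = $525.05.
Monthly savings = $534.26 − $525.05 = $9.21.
Break-even = $200.00 / $9.21 = 21.72 → 22 months.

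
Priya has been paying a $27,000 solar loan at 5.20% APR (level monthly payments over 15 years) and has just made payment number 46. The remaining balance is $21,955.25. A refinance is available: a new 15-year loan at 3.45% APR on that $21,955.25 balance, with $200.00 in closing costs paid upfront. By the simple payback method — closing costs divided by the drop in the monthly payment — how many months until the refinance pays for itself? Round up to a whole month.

Current payment = 27,000 × 5.2%/12 / (1 − (1+0.0043333)^−180) = $216.34.
Refinanced payment = 21,955.25 × 0.0028750 / (1 − (1+0.0028750)^−180) = $156.42.
Monthly savings = $216.34 − $156.42 = $59.92.
Break-even = $200.00 / $59.92 = 3.34 → 4 months.

4 months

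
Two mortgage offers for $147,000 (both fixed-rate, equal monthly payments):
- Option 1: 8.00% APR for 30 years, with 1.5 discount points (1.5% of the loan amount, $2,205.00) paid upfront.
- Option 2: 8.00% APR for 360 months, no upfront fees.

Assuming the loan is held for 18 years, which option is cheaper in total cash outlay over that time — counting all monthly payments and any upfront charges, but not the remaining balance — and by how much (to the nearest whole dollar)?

Option 2 by $2,205

Option 1: at 8.00% the monthly rate is 0.0066667, so the payment is 147,000 × 0.0066667 / (1 − 1.0066667^−360) = $1,078.63.
Option 2: monthly rate = 8%/12 = 0.0066667; payment = 147,000 × 0.0066667 / (1 − (1+0.0066667)^−360) = $1,078.63.
Over 216 months: Option 1 costs 216 × $1,078.63 + $2,205.00 = $235,189.08; Option 2 costs 216 × $1,078.63 = $232,984.08.
Option 2 is cheaper by $235,189.08 − $232,984.08 = $2,205.00.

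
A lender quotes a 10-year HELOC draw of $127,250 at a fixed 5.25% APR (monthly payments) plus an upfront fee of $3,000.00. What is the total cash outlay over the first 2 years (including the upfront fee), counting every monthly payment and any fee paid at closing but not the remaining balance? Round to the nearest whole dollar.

$35,767

Monthly rate = 5.25%/12 = 0.0043750; payment = 127,250 × 0.0043750 / (1 − (1+0.0043750)^−120) = $1,365.29.
Total outlay = 24 × $1,365.29 + $3,000.00 = $35,766.96.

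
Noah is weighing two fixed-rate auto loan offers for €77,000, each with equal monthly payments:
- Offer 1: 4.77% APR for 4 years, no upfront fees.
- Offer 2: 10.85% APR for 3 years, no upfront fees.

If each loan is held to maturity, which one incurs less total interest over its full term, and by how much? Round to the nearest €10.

Offer 1 by €5,820

Offer 1: at 4.77% the monthly rate is 0.0039750, so the payment is 77,000 × 0.0039750 / (1 − 1.0039750^−48) = €1,765.24.
Total interest on Offer 1 = 48 × €1,765.24 − €77,000 = €7,731.52.
Offer 2: monthly rate = 10.85%/12 = 0.0090417; payment = 77,000 × 0.0090417 / (1 − (1+0.0090417)^−36) = €2,515.42.
Total interest on Offer 2 = 36 × €2,515.42 − €77,000 = €13,555.12.
Offer 1 is lower by €5,823.60.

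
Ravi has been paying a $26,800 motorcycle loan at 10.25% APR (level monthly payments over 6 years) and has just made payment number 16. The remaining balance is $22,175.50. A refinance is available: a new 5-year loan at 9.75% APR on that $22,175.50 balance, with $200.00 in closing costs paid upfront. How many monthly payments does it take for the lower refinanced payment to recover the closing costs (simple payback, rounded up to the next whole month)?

Current payment = 26,800 × 10.25%/12 / (1 − (1+0.0085417)^−72) = $499.88.
Refinanced payment = 22,175.50 × 0.0081250 / (1 − (1+0.0081250)^−60) = $468.44.
Monthly savings = $499.88 − $468.44 = $31.44.
Break-even = $200.00 / $31.44 = 6.36 → 7 months.

7 months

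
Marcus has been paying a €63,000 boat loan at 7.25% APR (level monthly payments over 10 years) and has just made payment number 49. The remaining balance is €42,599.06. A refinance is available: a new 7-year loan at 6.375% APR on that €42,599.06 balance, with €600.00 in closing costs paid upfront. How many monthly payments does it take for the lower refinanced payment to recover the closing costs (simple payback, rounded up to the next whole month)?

6 months

Current payment = 63,000 × 7.25%/12 / (1 − (1+0.0060417)^−120) = €739.63.
Refinanced payment = 42,599.06 × 0.0053125 / (1 − (1+0.0053125)^−84) = €630.00.
Monthly savings = €739.63 − €630.00 = €109.63.
Break-even = €600.00 / €109.63 = 5.47 → 6 months.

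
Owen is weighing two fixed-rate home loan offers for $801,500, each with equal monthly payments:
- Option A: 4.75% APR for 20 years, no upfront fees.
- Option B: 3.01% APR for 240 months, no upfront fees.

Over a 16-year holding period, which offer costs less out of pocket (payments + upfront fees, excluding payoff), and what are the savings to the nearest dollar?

Option B by $140,231

Option A: monthly rate = 4.75%/12 = 0.0039583; payment = 801,500 × 0.0039583 / (1 − (1+0.0039583)^−240) = $5,179.48.
Option B: at 3.01% the monthly rate is 0.0025083, so the payment is 801,500 × 0.0025083 / (1 − 1.0025083^−240) = $4,449.11.
Over 192 months: Option A costs 192 × $5,179.48 = $994,460.16; Option B costs 192 × $4,449.11 = $854,229.12.
Option B is cheaper by $994,460.16 − $854,229.12 = $140,231.04.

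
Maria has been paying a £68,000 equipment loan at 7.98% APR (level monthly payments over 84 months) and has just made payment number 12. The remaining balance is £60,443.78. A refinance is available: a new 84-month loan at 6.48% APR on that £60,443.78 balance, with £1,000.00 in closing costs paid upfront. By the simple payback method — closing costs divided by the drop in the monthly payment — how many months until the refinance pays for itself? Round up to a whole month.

Current payment = 68,000 × 7.98%/12 / (1 − (1+0.0066500)^−84) = £1,059.19.
Refinanced payment = 60,443.78 × 0.0054000 / (1 − (1+0.0054000)^−84) = £896.97.
Monthly savings = £1,059.19 − £896.97 = £162.22.
Break-even = £1,000.00 / £162.22 = 6.16 → 7 months.

7 months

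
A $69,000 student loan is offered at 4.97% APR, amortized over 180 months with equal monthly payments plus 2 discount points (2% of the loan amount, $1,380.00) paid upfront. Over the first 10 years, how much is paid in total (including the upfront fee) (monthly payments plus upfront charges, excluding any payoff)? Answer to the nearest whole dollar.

At 4.97% the monthly rate is 0.0041417, so the payment is 69,000 × 0.0041417 / (1 − 1.0041417^−180) = $544.57.
Total outlay = 120 × $544.57 + $1,380.00 = $66,728.40.

$66,728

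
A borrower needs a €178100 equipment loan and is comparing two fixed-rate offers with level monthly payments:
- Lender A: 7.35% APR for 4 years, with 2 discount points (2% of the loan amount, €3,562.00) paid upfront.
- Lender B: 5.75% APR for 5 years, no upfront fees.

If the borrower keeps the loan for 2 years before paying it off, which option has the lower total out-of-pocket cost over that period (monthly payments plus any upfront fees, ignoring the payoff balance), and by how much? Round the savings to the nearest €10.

Lender A: monthly rate = 7.35%/12 = 0.0061250; payment = 178,100 × 0.0061250 / (1 − (1+0.0061250)^−48) = €4,293.81.
Lender B: monthly rate = 5.75%/12 = 0.0047917; payment = 178,100 × 0.0047917 / (1 − (1+0.0047917)^−60) = €3,422.51.
Over 24 months: Lender A costs 24 × €4,293.81 + €3,562.00 = €106,613.44; Lender B costs 24 × €3,422.51 = €82,140.24.
Lender B is cheaper by €106,613.44 − €82,140.24 = €24,473.20.

Lender B by €24,470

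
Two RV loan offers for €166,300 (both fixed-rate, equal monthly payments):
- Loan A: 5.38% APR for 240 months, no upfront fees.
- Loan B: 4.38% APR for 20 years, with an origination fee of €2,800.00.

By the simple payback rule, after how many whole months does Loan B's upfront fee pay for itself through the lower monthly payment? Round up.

31 months

Loan A: monthly rate = 5.38%/12 = 0.0044833; payment = 166,300 × 0.0044833 / (1 − (1+0.0044833)^−240) = €1,132.71.
Loan B: at 4.38% the monthly rate is 0.0036500, so the payment is 166,300 × 0.0036500 / (1 − 1.0036500^−240) = €1,041.35.
Monthly savings = €1,132.71 − €1,041.35 = €91.36.
Break-even = €2,800.00 / €91.36 = 30.65 → 31 months.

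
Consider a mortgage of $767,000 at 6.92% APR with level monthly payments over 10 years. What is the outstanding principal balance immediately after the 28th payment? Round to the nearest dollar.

With monthly rate i = 6.92%/12 = 0.0057667, the balance after k of n payments is P · [(1+i)^n − (1+i)^k] / [(1+i)^n − 1].
(1+0.0057667)^120 = 1.99374020 and (1+0.0057667)^28 = 1.17468836, so the balance is 767,000 × (1.99374020 − 1.17468836) / (1.99374020 − 1) = $632,170.02.

$632,170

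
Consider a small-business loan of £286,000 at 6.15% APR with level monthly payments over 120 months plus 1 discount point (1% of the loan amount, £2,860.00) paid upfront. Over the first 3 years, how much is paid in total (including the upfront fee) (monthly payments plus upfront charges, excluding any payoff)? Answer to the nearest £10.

£117,940

At 6.15% the monthly rate is 0.0051250, so the payment is 286,000 × 0.0051250 / (1 − 1.0051250^−120) = £3,196.77.
Total outlay = 36 × £3,196.77 + £2,860.00 = £117,943.72.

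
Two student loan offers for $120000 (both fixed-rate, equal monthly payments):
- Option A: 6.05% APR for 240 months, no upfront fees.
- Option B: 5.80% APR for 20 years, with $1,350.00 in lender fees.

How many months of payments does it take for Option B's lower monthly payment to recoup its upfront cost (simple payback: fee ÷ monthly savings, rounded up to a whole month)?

79 months

Option A: monthly rate = 6.05%/12 = 0.0050417; payment = 120,000 × 0.0050417 / (1 − (1+0.0050417)^−240) = $863.18.
Option B: monthly rate = 5.8%/12 = 0.0048333; payment = 120,000 × 0.0048333 / (1 − (1+0.0048333)^−240) = $845.93.
Monthly savings = $863.18 − $845.93 = $17.25.
Break-even = $1,350.00 / $17.25 = 78.26 → 79 months.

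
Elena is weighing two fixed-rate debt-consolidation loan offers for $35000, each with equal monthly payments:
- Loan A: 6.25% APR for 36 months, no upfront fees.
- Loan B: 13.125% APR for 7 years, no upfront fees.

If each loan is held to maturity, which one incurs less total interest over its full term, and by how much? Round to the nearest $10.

Loan A: monthly rate = 6.25%/12 = 0.0052083; payment = 35,000 × 0.0052083 / (1 − (1+0.0052083)^−36) = $1,068.74.
Total interest on Loan A = 36 × $1,068.74 − $35,000 = $3,474.64.
Loan B: at 13.125% the monthly rate is 0.0109375, so the payment is 35,000 × 0.0109375 / (1 − 1.0109375^−84) = $639.10.
Total interest on Loan B = 84 × $639.10 − $35,000 = $18,684.40.
Loan A is lower by $15,209.76.

Loan A by $15,210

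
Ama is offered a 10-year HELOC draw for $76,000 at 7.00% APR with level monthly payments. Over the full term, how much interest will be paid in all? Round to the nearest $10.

At 7.00% the monthly rate is 0.0058333, so the payment is 76,000 × 0.0058333 / (1 − 1.0058333^−120) = $882.42.
Total paid = 120 × $882.42 = $105,890.40; interest = $105,890.40 − $76,000 = $29,890.40.

$29,890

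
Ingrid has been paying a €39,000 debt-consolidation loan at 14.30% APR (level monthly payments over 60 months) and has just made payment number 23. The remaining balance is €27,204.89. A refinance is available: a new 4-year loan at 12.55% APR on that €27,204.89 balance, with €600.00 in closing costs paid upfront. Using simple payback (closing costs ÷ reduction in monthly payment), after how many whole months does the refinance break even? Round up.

4 months

Current payment = 39,000 × 14.3%/12 / (1 − (1+0.0119167)^−60) = €913.54.
Refinanced payment = 27,204.89 × 0.0104583 / (1 − (1+0.0104583)^−48) = €723.78.
Monthly savings = €913.54 − €723.78 = €189.76.
Break-even = €600.00 / €189.76 = 3.16 → 4 months.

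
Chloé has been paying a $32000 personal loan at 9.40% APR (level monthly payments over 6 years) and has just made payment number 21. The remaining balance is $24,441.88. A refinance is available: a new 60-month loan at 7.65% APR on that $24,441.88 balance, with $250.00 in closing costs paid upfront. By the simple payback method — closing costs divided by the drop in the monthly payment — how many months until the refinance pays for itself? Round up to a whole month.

Current payment = 32,000 × 9.4%/12 / (1 − (1+0.0078333)^−72) = $583.19.
Refinanced payment = 24,441.88 × 0.0063750 / (1 − (1+0.0063750)^−60) = $491.51.
Monthly savings = $583.19 − $491.51 = $91.68.
Break-even = $250.00 / $91.68 = 2.73 → 3 months.

3 months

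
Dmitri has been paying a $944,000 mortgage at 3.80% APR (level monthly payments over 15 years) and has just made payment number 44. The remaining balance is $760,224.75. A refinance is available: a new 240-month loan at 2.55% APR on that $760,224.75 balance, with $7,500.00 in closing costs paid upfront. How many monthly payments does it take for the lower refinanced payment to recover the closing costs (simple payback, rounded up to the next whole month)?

Current payment = 944,000 × 3.8%/12 / (1 − (1+0.0031667)^−180) = $6,888.42.
Refinanced payment = 760,224.75 × 0.0021250 / (1 − (1+0.0021250)^−240) = $4,047.00.
Monthly savings = $6,888.42 − $4,047.00 = $2,841.42.
Break-even = $7,500.00 / $2,841.42 = 2.64 → 3 months.

3 months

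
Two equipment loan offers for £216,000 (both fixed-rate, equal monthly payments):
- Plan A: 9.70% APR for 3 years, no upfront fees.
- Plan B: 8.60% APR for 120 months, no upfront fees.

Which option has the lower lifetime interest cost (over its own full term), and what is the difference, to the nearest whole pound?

Plan A by £72,943

Plan A: at 9.70% the monthly rate is 0.0080833, so the payment is 216,000 × 0.0080833 / (1 − 1.0080833^−36) = £6,939.33.
Total interest on Plan A = 36 × £6,939.33 − £216,000 = £33,815.88.
Plan B: monthly rate = 8.6%/12 = 0.0071667; payment = 216,000 × 0.0071667 / (1 − (1+0.0071667)^−120) = £2,689.66.
Total interest on Plan B = 120 × £2,689.66 − £216,000 = £106,759.20.
Plan A is lower by £72,943.32.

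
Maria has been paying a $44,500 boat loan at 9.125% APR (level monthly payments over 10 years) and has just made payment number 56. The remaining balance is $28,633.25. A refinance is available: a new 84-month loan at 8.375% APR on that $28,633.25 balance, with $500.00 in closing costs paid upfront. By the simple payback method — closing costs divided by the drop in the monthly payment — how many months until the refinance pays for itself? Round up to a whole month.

5 months

Current payment = 44,500 × 9.125%/12 / (1 − (1+0.0076042)^−120) = $566.72.
Refinanced payment = 28,633.25 × 0.0069792 / (1 − (1+0.0069792)^−84) = $451.65.
Monthly savings = $566.72 − $451.65 = $115.07.
Break-even = $500.00 / $115.07 = 4.35 → 5 months.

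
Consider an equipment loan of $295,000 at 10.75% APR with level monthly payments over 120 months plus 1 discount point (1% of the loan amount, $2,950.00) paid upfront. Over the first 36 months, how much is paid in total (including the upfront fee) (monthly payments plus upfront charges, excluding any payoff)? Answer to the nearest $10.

Monthly rate = 10.75%/12 = 0.0089583; payment = 295,000 × 0.0089583 / (1 − (1+0.0089583)^−120) = $4,021.99.
Total outlay = 36 × $4,021.99 + $2,950.00 = $147,741.64.

$147,740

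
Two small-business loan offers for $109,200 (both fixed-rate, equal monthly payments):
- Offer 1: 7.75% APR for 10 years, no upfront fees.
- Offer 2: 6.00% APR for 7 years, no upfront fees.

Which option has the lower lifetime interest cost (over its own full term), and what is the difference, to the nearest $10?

Offer 2 by $23,260

Offer 1: at 7.75% the monthly rate is 0.0064583, so the payment is 109,200 × 0.0064583 / (1 − 1.0064583^−120) = $1,310.52.
Total interest on Offer 1 = 120 × $1,310.52 − $109,200 = $48,062.40.
Offer 2: at 6.00% the monthly rate is 0.0050000, so the payment is 109,200 × 0.0050000 / (1 − 1.0050000^−84) = $1,595.25.
Total interest on Offer 2 = 84 × $1,595.25 − $109,200 = $24,801.00.
Offer 2 is lower by $23,261.40.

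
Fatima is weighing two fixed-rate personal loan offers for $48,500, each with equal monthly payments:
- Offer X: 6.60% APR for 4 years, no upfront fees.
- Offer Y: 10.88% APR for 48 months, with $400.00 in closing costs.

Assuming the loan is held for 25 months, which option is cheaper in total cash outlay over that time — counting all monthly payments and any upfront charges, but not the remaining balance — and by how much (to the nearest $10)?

Offer X: monthly rate = 6.6%/12 = 0.0055000; payment = 48,500 × 0.0055000 / (1 − (1+0.0055000)^−48) = $1,152.41.
Offer Y: at 10.88% the monthly rate is 0.0090667, so the payment is 48,500 × 0.0090667 / (1 − 1.0090667^−48) = $1,250.68.
Over 25 months: Offer X costs 25 × $1,152.41 = $28,810.25; Offer Y costs 25 × $1,250.68 + $400.00 = $31,667.00.
Offer X is cheaper by $31,667.00 − $28,810.25 = $2,856.75.

Offer X by $2,860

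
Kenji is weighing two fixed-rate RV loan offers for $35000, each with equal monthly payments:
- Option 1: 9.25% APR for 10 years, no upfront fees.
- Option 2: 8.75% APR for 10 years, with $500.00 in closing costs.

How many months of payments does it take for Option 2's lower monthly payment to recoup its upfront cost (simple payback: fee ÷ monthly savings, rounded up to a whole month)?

53 months

Option 1: monthly rate = 9.25%/12 = 0.0077083; payment = 35,000 × 0.0077083 / (1 − (1+0.0077083)^−120) = $448.11.
Option 2: monthly rate = 8.75%/12 = 0.0072917; payment = 35,000 × 0.0072917 / (1 − (1+0.0072917)^−120) = $438.64.
Monthly savings = $448.11 − $438.64 = $9.47.
Break-even = $500.00 / $9.47 = 52.80 → 53 months.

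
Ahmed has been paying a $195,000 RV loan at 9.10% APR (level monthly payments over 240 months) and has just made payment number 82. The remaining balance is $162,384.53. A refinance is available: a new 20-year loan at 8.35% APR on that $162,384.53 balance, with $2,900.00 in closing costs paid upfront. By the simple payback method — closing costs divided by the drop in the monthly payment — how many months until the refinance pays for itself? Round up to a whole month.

8 months

Current payment = 195,000 × 9.1%/12 / (1 − (1+0.0075833)^−240) = $1,767.03.
Refinanced payment = 162,384.53 × 0.0069583 / (1 − (1+0.0069583)^−240) = $1,393.83.
Monthly savings = $1,767.03 − $1,393.83 = $373.20.
Break-even = $2,900.00 / $373.20 = 7.77 → 8 months.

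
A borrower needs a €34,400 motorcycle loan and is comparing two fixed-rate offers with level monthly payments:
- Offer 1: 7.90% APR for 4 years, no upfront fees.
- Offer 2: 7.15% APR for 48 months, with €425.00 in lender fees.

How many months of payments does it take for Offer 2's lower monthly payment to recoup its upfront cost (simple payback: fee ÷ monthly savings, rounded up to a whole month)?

36 months

Offer 1: monthly rate = 7.9%/12 = 0.0065833; payment = 34,400 × 0.0065833 / (1 − (1+0.0065833)^−48) = €838.19.
Offer 2: monthly rate = 7.15%/12 = 0.0059583; payment = 34,400 × 0.0059583 / (1 − (1+0.0059583)^−48) = €826.15.
Monthly savings = €838.19 − €826.15 = €12.04.
Break-even = €425.00 / €12.04 = 35.30 → 36 months.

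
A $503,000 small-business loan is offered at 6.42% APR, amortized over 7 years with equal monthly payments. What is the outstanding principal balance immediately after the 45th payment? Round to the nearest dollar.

With monthly rate i = 6.42%/12 = 0.0053500, the balance after k of n payments is P · [(1+i)^n − (1+i)^k] / [(1+i)^n − 1].
(1+0.0053500)^84 = 1.56549509 and (1+0.0053500)^45 = 1.27138681, so the balance is 503,000 × (1.56549509 − 1.27138681) / (1.56549509 − 1) = $261,605.21.

$261,605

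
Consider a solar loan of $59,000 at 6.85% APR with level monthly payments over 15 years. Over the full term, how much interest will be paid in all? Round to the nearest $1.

$35,567

Monthly rate = 6.85%/12 = 0.0057083; payment = 59,000 × 0.0057083 / (1 − (1+0.0057083)^−180) = $525.37.
Total paid = 180 × $525.37 = $94,566.60; interest = $94,566.60 − $59,000 = $35,566.60.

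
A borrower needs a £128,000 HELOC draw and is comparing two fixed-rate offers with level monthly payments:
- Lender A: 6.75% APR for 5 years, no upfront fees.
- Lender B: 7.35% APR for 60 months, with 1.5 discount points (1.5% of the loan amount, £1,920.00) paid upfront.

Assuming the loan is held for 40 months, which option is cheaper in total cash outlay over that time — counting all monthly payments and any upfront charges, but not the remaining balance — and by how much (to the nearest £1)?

Lender A by £3,370

Lender A: at 6.75% the monthly rate is 0.0056250, so the payment is 128,000 × 0.0056250 / (1 − 1.0056250^−60) = £2,519.48.
Lender B: at 7.35% the monthly rate is 0.0061250, so the payment is 128,000 × 0.0061250 / (1 − 1.0061250^−60) = £2,555.74.
Over 40 months: Lender A costs 40 × £2,519.48 = £100,779.20; Lender B costs 40 × £2,555.74 + £1,920.00 = £104,149.60.
Lender A is cheaper by £104,149.60 − £100,779.20 = £3,370.40.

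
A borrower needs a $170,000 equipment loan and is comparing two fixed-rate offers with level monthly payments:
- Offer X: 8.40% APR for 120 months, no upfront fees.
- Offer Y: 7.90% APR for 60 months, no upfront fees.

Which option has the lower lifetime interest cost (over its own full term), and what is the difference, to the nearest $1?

Offer Y by $45,510

Offer X: at 8.40% the monthly rate is 0.0070000, so the payment is 170,000 × 0.0070000 / (1 − 1.0070000^−120) = $2,098.68.
Total interest on Offer X = 120 × $2,098.68 − $170,000 = $81,841.60.
Offer Y: monthly rate = 7.9%/12 = 0.0065833; payment = 170,000 × 0.0065833 / (1 − (1+0.0065833)^−60) = $3,438.86.
Total interest on Offer Y = 60 × $3,438.86 − $170,000 = $36,331.60.
Offer Y is lower by $45,510.00.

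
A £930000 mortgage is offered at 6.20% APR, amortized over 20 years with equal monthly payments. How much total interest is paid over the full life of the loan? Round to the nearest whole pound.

At 6.20% the monthly rate is 0.0051667, so the payment is 930,000 × 0.0051667 / (1 − 1.0051667^−240) = £6,770.56.
Total paid = 240 × £6,770.56 = £1,624,934.40; interest = £1,624,934.40 − £930,000 = £694,934.40.

£694,934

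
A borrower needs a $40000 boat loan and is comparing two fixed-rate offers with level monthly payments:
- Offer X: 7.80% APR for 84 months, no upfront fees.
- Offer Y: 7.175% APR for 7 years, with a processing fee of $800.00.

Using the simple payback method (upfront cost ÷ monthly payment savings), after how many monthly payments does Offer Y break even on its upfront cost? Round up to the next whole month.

65 months

Offer X: at 7.80% the monthly rate is 0.0065000, so the payment is 40,000 × 0.0065000 / (1 − 1.0065000^−84) = $619.47.
Offer Y: monthly rate = 7.175%/12 = 0.0059792; payment = 40,000 × 0.0059792 / (1 − (1+0.0059792)^−84) = $607.13.
Monthly savings = $619.47 − $607.13 = $12.34.
Break-even = $800.00 / $12.34 = 64.83 → 65 months.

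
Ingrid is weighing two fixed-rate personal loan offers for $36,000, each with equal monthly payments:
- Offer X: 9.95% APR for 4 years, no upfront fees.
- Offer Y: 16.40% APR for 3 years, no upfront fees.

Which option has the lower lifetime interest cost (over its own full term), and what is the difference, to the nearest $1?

Offer X by $2,035

Offer X: at 9.95% the monthly rate is 0.0082917, so the payment is 36,000 × 0.0082917 / (1 − 1.0082917^−48) = $912.19.
Total interest on Offer X = 48 × $912.19 − $36,000 = $7,785.12.
Offer Y: at 16.40% the monthly rate is 0.0136667, so the payment is 36,000 × 0.0136667 / (1 − 1.0136667^−36) = $1,272.77.
Total interest on Offer Y = 36 × $1,272.77 − $36,000 = $9,819.72.
Offer X is lower by $2,034.60.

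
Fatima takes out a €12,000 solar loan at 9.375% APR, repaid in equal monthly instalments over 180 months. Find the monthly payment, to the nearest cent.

Monthly rate = 9.375%/12 = 0.0078125; payment = 12,000 × 0.0078125 / (1 − (1+0.0078125)^−180) = €124.40.

€124.40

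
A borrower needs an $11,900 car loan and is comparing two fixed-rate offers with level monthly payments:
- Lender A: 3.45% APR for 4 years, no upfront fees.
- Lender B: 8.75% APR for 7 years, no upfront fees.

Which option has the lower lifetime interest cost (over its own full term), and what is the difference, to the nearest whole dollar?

Lender A by $3,199

Lender A: at 3.45% the monthly rate is 0.0028750, so the payment is 11,900 × 0.0028750 / (1 − 1.0028750^−48) = $265.77.
Total interest on Lender A = 48 × $265.77 − $11,900 = $856.96.
Lender B: monthly rate = 8.75%/12 = 0.0072917; payment = 11,900 × 0.0072917 / (1 − (1+0.0072917)^−84) = $189.95.
Total interest on Lender B = 84 × $189.95 − $11,900 = $4,055.80.
Lender A is lower by $3,198.84.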